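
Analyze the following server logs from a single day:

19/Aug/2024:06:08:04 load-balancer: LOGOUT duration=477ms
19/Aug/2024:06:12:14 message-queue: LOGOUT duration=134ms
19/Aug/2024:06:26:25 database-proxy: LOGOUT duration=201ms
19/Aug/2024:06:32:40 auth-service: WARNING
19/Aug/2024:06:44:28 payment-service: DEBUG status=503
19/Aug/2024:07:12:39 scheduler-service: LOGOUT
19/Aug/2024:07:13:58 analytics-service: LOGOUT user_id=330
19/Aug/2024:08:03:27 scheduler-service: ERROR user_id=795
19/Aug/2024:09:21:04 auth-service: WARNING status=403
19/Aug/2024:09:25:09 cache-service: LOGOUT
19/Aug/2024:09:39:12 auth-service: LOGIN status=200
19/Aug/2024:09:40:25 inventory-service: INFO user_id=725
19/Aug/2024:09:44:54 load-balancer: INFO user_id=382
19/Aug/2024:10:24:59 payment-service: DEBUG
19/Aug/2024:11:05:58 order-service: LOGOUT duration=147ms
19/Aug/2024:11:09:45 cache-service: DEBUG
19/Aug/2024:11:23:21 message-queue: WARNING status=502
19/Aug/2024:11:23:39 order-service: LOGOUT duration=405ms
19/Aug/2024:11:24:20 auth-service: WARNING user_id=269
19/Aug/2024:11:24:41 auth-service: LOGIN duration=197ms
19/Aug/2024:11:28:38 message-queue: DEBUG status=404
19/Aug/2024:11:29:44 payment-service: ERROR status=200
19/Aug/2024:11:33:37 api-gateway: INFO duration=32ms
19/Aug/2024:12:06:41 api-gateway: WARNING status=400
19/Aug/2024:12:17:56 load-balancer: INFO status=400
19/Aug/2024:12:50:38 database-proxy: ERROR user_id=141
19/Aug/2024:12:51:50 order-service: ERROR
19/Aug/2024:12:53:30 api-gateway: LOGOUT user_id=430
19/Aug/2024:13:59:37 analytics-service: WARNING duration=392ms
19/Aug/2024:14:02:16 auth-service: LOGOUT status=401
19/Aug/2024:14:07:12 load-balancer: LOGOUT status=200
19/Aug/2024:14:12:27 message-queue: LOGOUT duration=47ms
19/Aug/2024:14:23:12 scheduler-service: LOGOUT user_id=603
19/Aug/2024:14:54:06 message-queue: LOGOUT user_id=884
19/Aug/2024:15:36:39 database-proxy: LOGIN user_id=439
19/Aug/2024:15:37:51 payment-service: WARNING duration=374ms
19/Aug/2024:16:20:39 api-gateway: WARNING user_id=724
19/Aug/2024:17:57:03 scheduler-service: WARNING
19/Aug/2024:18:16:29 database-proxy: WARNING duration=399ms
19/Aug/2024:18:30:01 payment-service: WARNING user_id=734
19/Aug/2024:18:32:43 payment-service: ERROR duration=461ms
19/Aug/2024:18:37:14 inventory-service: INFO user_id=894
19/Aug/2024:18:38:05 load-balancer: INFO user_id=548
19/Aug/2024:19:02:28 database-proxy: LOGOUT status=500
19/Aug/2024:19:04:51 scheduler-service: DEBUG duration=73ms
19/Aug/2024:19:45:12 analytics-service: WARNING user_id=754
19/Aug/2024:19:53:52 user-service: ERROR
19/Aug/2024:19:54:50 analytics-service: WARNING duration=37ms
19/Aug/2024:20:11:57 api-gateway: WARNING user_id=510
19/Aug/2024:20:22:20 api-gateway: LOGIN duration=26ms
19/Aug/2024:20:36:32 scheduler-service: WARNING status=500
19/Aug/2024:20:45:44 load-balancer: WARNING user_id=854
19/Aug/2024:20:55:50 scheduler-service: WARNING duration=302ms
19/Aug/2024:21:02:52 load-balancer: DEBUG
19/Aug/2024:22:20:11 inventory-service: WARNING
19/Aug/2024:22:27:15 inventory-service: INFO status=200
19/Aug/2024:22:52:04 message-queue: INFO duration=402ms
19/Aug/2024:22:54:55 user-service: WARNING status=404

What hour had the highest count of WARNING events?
20

To find the peak hour:

1. Group all WARNING events by hour
2. Count events in each hour
3. Find hour with maximum count
4. Peak hour: 20 (with 4 events)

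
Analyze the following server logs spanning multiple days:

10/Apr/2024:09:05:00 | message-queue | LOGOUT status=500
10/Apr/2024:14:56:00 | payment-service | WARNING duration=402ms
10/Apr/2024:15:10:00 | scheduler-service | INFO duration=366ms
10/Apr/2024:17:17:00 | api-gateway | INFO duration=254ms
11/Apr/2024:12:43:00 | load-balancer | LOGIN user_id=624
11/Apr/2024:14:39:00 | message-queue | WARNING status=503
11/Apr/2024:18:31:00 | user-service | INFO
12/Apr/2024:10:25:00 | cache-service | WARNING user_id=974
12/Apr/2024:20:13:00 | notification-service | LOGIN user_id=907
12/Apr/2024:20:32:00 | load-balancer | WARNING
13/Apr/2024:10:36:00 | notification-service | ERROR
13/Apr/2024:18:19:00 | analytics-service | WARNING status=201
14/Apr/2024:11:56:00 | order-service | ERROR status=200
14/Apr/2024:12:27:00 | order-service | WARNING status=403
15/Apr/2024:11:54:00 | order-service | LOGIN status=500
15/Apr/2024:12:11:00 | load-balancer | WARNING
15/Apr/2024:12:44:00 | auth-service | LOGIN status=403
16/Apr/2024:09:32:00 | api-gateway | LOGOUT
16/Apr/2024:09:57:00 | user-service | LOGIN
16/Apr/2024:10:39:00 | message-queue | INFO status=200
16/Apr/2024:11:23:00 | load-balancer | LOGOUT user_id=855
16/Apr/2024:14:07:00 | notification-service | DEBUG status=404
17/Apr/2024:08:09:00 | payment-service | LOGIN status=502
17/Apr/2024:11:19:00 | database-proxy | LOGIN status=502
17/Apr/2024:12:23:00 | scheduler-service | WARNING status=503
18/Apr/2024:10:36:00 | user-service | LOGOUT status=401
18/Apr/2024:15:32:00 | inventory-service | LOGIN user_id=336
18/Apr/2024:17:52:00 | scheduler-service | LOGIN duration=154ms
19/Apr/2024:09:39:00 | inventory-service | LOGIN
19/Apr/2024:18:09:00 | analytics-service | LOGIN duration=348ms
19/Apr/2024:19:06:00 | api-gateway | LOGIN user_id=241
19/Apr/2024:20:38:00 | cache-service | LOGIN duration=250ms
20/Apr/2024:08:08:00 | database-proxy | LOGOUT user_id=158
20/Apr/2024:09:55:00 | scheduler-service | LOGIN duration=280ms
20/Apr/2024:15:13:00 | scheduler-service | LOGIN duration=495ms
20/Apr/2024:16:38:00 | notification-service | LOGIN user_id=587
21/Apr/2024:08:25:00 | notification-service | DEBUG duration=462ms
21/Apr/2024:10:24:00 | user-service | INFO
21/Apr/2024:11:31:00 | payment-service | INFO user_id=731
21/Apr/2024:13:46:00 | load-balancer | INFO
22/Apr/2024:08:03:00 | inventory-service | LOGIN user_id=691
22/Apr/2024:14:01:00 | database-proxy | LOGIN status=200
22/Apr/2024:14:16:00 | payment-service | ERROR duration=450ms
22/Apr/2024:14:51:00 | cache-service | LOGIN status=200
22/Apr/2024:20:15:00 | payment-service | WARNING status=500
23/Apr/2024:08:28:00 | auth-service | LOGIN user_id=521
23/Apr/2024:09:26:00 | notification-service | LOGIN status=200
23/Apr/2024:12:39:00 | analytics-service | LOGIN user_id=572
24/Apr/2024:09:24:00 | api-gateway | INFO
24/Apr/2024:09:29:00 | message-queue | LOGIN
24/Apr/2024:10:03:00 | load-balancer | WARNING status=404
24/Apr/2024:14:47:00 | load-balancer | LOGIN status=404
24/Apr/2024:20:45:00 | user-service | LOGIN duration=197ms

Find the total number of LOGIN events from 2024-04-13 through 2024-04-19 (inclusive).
11

To filter by date range:

1. Date range: 2024-04-13 through 2024-04-19, both dates inclusive
2. Filter for LOGIN events whose date falls in this range
3. Count matching events: 11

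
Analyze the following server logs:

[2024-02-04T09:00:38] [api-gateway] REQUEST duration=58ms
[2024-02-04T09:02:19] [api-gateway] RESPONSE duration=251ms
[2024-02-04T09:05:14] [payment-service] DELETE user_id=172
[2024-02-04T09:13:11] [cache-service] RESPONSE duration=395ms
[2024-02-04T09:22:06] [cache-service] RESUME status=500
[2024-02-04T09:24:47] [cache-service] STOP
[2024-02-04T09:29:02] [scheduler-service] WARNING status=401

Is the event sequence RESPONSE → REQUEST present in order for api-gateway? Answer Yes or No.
No

To verify sequence order:

1. Find all events in sequence RESPONSE → REQUEST for api-gateway
2. Extract their timestamps
3. Check if timestamps are in ascending order
4. Result: No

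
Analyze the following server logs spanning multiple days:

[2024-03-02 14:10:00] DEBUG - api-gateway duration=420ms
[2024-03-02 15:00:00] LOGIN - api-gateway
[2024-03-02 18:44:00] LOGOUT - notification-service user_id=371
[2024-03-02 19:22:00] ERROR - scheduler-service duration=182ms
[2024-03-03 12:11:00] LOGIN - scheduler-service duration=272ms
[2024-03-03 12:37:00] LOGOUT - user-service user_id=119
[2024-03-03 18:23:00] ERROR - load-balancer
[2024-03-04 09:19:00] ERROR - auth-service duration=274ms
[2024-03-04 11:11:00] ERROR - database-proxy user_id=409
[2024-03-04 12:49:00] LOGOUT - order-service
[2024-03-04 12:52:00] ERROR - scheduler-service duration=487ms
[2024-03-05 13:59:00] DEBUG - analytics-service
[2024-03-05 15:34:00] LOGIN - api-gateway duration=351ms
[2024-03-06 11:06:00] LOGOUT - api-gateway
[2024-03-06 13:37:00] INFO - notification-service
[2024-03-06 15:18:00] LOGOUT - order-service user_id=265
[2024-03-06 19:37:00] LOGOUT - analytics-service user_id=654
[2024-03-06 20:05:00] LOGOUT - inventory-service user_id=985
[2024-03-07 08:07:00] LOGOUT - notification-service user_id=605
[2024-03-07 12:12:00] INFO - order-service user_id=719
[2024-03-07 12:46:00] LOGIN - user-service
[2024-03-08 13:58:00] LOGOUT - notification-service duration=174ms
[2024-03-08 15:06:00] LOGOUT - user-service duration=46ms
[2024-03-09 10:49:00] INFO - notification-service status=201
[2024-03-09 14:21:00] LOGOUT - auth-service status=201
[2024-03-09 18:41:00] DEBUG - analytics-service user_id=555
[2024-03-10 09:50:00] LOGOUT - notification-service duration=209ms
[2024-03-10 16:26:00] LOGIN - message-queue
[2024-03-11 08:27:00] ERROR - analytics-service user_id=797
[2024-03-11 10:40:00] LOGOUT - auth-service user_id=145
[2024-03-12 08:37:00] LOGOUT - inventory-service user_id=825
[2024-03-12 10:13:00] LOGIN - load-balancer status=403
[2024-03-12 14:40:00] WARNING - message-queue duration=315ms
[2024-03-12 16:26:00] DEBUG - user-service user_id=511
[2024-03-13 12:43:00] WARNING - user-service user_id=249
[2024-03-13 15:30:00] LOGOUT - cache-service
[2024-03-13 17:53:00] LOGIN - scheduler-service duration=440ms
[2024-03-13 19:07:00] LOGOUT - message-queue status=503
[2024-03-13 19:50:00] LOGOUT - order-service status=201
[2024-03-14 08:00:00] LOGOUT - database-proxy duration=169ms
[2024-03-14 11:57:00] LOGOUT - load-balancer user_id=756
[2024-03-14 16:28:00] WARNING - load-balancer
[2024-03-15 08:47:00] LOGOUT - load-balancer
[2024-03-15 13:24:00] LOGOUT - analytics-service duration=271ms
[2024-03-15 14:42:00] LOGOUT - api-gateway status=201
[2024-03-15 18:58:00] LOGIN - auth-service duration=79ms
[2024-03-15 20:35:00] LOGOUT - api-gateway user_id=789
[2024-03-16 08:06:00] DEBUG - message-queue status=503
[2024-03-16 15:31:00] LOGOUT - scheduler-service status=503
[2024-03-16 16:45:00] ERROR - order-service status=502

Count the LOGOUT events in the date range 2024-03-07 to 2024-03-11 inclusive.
6

To filter by date range:

1. Date range: 2024-03-07 through 2024-03-11, both dates inclusive
2. Filter for LOGOUT events whose date falls in this range
3. Count matching events: 6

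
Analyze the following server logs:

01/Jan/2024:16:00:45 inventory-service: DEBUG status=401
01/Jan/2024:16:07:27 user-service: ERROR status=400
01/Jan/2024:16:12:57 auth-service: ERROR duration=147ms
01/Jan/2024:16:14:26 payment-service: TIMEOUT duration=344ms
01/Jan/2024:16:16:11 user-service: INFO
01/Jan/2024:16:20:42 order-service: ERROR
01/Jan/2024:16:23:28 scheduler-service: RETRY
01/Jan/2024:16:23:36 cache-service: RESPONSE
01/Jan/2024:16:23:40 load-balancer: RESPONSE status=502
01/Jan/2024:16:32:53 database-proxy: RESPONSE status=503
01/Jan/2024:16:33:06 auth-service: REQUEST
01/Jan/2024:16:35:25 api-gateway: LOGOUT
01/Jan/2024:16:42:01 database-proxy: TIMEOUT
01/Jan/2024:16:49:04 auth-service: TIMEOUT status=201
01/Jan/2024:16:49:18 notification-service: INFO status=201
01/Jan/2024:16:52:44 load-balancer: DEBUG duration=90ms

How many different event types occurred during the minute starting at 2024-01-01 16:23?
2

To count unique event types:

1. Filter events in the minute starting at 2024-01-01 16:23
2. Extract event types from matching entries
3. Count unique types: 2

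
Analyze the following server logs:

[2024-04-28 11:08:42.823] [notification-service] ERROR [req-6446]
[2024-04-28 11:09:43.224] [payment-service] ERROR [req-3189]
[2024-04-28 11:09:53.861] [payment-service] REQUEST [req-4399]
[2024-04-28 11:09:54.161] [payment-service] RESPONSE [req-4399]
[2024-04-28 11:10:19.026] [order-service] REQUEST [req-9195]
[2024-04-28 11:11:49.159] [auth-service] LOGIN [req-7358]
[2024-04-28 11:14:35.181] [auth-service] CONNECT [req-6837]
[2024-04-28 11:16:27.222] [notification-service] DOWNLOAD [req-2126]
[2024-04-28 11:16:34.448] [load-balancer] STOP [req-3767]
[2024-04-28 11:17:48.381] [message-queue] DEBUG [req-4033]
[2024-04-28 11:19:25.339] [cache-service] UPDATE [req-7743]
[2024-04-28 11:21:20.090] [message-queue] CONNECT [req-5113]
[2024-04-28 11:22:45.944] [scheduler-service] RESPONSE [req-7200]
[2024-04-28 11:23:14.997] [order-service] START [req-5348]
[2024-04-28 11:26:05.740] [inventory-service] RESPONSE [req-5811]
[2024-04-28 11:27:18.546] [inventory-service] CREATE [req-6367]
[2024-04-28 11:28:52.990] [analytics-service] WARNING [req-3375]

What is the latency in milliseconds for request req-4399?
300

To calculate latency:

1. Find REQUEST with id req-4399: 2024-04-28 11:09:53.861
2. Find RESPONSE with id req-4399: 2024-04-28 11:09:54.161
3. Latency: 2024-04-28 11:09:54.161 - 2024-04-28 11:09:53.861 = 300ms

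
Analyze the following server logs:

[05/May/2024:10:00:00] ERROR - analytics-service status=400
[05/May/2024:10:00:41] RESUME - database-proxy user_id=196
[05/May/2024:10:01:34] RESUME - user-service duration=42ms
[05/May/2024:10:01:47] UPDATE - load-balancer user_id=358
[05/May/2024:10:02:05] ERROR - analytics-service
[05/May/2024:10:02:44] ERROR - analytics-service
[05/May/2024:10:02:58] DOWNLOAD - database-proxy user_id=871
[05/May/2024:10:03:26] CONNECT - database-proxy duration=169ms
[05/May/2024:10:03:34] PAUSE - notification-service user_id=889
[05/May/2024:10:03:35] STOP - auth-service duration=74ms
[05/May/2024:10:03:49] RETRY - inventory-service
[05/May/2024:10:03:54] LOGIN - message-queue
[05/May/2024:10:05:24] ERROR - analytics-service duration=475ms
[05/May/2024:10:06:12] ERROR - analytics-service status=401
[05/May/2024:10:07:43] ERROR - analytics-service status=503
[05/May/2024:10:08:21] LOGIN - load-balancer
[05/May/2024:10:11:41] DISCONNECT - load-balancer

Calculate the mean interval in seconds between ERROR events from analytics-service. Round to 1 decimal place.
92.6

To calculate average interval:

1. Find all ERROR events for analytics-service in order
2. Calculate time gaps between consecutive events
3. Compute mean of gaps: 463 / 5 = 92.6 seconds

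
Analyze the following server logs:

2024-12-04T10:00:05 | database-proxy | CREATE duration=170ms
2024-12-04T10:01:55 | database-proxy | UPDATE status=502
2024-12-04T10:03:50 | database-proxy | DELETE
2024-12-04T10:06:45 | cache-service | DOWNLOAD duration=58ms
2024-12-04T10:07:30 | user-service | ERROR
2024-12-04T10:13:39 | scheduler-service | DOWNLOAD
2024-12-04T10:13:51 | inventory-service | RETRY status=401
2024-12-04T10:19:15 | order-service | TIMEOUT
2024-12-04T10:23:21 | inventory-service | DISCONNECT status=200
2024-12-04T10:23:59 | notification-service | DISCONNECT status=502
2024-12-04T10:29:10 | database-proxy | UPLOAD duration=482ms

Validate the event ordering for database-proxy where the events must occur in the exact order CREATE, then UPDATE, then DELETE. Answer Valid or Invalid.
Valid

To validate ordering:

1. Required order: CREATE → UPDATE → DELETE
2. Rule: the events must occur in the exact order CREATE, then UPDATE, then DELETE
3. Check actual order of events for database-proxy
4. Result: Valid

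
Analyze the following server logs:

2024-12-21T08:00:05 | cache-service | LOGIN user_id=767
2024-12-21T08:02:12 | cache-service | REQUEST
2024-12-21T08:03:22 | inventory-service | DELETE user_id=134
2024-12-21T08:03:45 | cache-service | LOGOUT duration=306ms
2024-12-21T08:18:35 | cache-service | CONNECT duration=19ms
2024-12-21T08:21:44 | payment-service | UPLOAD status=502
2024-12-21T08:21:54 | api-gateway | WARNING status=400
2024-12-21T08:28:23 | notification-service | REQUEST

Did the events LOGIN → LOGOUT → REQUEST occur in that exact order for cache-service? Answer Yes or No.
No

To verify sequence order:

1. Find all events in sequence LOGIN → LOGOUT → REQUEST for cache-service
2. Extract their timestamps
3. Check if timestamps are in ascending order
4. Result: No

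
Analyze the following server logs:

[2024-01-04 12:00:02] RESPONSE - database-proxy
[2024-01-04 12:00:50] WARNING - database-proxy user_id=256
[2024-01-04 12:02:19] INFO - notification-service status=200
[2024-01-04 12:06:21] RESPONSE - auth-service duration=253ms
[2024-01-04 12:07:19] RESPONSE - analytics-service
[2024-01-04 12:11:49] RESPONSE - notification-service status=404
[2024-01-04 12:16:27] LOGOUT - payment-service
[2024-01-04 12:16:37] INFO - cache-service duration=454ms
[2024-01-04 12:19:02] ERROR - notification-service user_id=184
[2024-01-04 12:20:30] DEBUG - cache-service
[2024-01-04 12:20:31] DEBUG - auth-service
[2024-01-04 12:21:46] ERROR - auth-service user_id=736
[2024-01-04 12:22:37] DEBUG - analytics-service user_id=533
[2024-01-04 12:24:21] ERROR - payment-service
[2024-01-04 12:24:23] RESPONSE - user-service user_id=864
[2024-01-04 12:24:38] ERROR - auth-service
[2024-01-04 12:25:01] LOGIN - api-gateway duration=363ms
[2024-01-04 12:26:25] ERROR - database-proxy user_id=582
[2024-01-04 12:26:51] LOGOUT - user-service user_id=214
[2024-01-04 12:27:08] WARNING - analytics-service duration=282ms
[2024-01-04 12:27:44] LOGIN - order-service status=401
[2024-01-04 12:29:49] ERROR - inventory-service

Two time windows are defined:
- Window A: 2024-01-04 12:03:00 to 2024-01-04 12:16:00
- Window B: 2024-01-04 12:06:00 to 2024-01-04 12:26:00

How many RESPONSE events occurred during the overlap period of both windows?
3

To find overlap events:

1. Window A: 2024-01-04 12:03:00 to 2024-01-04 12:16:00
2. Window B: 2024-01-04 12:06:00 to 2024-01-04 12:26:00
3. Overlap period: 2024-01-04 12:06:00 to 2024-01-04 12:16:00
4. Count RESPONSE events in overlap: 3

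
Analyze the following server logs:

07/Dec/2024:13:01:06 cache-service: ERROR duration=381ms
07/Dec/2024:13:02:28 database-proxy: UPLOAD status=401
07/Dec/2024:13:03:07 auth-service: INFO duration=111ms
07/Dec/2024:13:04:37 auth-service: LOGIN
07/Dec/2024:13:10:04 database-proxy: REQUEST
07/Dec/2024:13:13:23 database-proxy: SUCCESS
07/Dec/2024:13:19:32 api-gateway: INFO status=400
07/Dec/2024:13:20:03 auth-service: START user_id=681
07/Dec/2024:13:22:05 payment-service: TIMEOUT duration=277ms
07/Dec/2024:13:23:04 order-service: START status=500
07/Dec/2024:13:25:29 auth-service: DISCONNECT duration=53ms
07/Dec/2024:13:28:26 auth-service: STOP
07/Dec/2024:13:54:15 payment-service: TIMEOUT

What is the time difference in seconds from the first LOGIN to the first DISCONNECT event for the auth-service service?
1252

To find the time between events:

1. Locate the first LOGIN event for auth-service: 07/Dec/2024:13:04:37
2. Locate the first DISCONNECT event for auth-service: 07/Dec/2024:13:25:29
3. Calculate the difference: 07/Dec/2024:13:25:29 - 07/Dec/2024:13:04:37 = 1252 seconds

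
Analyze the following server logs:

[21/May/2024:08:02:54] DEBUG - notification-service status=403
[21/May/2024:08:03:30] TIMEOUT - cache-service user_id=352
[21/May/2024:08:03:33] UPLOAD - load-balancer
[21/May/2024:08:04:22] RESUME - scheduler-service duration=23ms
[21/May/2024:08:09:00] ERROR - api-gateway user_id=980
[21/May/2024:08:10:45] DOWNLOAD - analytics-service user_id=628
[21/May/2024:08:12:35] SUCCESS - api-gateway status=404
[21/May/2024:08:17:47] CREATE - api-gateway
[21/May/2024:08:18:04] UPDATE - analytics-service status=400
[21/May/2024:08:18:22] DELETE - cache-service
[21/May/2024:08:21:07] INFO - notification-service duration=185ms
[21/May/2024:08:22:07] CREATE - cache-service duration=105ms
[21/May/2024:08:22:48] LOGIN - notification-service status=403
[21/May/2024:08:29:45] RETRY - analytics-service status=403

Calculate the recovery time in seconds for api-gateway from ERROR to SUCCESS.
215

To calculate recovery time:

1. Find ERROR event for api-gateway: 21/May/2024:08:09:00
2. Find next SUCCESS event for api-gateway: 21/May/2024:08:12:35
3. Recovery time: 21/May/2024:08:12:35 - 21/May/2024:08:09:00 = 215 seconds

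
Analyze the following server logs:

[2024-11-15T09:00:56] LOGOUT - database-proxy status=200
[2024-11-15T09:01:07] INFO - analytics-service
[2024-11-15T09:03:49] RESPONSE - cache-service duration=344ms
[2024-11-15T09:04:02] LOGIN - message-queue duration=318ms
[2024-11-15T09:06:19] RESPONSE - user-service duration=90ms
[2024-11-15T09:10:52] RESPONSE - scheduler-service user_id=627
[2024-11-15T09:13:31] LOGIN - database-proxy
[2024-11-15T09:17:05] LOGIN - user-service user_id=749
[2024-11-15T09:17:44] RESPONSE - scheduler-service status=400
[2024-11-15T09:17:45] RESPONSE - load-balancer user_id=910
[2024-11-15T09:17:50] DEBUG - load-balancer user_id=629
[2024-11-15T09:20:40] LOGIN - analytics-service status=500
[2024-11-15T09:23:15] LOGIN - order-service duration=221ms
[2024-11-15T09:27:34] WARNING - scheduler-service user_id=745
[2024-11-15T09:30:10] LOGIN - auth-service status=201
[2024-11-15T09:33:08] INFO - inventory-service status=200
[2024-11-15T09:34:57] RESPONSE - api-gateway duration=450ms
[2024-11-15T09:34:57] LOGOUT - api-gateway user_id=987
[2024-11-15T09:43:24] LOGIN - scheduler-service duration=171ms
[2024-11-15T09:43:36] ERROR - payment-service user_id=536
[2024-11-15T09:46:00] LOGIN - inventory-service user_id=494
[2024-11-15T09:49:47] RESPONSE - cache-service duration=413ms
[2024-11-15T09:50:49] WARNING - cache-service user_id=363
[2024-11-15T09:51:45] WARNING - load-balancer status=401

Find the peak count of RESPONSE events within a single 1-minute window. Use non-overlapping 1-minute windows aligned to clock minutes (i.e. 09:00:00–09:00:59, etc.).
2

To find the burst window:

1. Divide the log period into non-overlapping 1-minute windows starting at 09:00
2. Count RESPONSE events in each window
3. Find the window with maximum count
4. Maximum events in a window: 2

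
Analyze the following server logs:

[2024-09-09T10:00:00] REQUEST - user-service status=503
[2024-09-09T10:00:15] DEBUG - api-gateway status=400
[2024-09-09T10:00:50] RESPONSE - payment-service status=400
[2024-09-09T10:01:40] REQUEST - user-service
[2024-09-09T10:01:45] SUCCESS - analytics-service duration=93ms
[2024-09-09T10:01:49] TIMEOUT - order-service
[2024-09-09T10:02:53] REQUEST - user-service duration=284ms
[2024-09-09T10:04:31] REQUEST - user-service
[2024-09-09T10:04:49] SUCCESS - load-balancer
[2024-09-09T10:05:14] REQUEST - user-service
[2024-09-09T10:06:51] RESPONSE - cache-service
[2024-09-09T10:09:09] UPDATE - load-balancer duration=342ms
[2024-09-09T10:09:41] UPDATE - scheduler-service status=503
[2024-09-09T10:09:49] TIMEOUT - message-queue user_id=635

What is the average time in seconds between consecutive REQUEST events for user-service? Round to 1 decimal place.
78.5

To calculate average interval:

1. Find all REQUEST events for user-service in order
2. Calculate time gaps between consecutive events
3. Compute mean of gaps: 314 / 4 = 78.5 seconds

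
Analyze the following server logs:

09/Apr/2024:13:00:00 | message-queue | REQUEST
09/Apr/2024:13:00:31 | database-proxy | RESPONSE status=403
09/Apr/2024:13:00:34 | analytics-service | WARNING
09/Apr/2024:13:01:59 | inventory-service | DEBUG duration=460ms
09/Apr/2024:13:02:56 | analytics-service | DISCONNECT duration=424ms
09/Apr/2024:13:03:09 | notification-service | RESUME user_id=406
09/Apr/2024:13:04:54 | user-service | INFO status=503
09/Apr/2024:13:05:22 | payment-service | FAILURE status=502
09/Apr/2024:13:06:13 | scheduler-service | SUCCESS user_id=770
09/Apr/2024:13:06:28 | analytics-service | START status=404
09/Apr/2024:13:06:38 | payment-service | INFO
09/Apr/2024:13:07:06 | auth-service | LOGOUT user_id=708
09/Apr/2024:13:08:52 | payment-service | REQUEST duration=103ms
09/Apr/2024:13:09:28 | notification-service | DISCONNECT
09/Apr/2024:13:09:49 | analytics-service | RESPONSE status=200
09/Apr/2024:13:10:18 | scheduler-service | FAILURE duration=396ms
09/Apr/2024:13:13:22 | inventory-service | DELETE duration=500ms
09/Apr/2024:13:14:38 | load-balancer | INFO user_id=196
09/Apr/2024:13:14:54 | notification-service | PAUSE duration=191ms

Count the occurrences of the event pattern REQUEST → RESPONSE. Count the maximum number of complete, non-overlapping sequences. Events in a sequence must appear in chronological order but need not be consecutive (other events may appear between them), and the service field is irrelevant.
2

To count sequences:

1. Look for pattern: REQUEST → RESPONSE
2. Greedily scan the log in chronological order, matching each sequence element in turn (ignoring service)
3. Each time the full pattern completes, increment the count and restart matching from the next event
4. Complete non-overlapping sequences found: 2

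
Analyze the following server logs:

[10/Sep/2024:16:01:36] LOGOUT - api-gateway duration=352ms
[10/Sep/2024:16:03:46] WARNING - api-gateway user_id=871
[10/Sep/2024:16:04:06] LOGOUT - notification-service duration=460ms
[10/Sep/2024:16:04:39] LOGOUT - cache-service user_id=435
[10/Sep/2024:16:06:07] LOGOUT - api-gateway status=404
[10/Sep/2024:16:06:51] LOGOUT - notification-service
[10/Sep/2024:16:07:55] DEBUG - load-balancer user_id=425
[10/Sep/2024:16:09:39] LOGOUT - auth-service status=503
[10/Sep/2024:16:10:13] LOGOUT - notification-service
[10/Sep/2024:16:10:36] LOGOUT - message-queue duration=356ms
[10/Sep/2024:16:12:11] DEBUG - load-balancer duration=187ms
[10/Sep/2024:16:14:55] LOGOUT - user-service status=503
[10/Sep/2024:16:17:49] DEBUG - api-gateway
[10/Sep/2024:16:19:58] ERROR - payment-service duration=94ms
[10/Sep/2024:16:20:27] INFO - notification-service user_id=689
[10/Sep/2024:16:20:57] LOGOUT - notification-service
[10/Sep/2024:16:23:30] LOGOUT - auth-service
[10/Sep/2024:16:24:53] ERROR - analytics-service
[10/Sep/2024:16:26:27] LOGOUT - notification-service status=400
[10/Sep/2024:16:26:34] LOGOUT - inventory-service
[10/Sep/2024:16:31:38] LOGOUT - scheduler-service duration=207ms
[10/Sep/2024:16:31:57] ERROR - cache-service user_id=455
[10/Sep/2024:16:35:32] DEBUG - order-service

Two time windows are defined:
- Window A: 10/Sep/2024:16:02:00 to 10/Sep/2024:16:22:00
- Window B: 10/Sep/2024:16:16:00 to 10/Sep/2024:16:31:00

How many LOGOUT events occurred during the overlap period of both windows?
1

To find overlap events:

1. Window A: 10/Sep/2024:16:02:00 to 10/Sep/2024:16:22:00
2. Window B: 10/Sep/2024:16:16:00 to 10/Sep/2024:16:31:00
3. Overlap period: 10/Sep/2024:16:16:00 to 10/Sep/2024:16:22:00
4. Count LOGOUT events in overlap: 1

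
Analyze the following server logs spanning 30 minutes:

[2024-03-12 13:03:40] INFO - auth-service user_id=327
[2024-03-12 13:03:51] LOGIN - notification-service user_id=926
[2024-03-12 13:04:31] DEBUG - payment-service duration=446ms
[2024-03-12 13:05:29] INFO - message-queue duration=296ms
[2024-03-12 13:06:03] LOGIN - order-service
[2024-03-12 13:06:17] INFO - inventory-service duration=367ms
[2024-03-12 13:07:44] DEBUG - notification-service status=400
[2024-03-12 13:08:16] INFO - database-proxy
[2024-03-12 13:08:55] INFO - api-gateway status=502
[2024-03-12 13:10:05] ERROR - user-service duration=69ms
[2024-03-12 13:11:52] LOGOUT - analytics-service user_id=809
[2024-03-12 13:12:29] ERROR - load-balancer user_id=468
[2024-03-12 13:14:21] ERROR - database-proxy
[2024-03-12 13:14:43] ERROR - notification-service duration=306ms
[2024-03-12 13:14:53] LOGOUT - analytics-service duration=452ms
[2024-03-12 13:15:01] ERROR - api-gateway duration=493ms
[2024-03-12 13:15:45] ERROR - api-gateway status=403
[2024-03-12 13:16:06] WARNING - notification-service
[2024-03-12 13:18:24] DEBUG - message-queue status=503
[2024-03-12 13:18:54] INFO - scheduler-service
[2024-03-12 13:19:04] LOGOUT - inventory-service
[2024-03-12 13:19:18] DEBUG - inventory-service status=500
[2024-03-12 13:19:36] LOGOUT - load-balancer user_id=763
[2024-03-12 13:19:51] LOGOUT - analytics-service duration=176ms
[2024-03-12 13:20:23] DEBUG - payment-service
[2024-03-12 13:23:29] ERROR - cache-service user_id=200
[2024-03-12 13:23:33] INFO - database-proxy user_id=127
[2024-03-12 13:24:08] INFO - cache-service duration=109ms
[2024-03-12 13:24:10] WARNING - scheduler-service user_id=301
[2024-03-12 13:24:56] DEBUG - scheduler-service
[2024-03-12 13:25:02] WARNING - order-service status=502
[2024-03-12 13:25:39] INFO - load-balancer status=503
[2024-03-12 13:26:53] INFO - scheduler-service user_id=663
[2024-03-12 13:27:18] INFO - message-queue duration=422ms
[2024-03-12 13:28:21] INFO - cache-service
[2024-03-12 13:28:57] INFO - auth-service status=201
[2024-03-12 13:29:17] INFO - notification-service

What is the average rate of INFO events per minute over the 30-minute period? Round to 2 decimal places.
0.47

To calculate the rate:

1. Count total INFO events: 14
2. Total time period: 30 minutes
3. Rate = 14 / 30 = 0.47 events per minute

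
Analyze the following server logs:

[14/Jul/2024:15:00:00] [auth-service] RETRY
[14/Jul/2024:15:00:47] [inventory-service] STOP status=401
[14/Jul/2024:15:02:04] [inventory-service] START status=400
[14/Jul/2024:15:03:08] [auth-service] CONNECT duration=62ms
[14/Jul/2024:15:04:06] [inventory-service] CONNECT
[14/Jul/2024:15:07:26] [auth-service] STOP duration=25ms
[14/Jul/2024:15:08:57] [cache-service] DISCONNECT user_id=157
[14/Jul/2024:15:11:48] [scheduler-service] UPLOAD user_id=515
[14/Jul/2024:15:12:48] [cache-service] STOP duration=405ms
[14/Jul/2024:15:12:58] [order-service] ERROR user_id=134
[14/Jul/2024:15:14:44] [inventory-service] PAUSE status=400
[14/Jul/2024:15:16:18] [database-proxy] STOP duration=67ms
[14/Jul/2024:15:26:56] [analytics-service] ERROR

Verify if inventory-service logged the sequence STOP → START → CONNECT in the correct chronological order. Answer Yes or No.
Yes

To verify sequence order:

1. Find all events in sequence STOP → START → CONNECT for inventory-service
2. Extract their timestamps
3. Check if timestamps are in ascending order
4. Result: Yes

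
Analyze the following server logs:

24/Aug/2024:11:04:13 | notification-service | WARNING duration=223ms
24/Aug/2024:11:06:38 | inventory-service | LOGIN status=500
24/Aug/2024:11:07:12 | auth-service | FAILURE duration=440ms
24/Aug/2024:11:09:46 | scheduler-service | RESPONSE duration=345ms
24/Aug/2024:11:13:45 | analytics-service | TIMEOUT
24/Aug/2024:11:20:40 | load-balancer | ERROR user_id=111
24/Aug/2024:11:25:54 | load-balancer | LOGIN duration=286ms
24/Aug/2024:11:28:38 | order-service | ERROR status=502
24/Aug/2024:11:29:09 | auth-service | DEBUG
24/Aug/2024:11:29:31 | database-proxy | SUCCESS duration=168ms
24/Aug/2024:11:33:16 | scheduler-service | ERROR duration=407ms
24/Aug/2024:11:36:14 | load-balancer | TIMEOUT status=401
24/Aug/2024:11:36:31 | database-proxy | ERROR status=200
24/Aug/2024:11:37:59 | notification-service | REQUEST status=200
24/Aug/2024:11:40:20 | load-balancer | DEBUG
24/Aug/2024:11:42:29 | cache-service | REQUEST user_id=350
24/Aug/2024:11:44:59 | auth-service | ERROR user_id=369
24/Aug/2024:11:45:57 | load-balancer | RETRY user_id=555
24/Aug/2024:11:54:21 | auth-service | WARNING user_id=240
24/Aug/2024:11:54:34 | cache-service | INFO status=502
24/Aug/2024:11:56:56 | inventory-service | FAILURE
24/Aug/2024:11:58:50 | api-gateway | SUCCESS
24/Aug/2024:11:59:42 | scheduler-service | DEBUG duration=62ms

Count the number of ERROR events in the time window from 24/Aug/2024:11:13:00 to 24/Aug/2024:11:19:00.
0

To count events in the time window:

1. Window boundaries: 24/Aug/2024:11:13:00 to 24/Aug/2024:11:19:00
2. Filter for ERROR events within this window
3. Count matching events: 0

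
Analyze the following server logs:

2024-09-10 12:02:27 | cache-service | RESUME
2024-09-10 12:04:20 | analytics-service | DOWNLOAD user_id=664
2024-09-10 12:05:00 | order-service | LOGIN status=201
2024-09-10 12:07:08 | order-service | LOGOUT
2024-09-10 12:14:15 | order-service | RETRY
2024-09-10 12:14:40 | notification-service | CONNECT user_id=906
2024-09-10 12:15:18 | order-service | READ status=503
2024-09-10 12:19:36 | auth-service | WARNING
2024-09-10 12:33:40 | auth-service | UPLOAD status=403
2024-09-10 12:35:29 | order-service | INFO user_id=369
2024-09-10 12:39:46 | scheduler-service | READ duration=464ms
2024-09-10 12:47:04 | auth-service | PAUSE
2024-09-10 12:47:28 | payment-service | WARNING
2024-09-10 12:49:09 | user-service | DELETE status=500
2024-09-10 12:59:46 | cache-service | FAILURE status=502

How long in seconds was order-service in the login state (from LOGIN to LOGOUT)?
128

To calculate state duration:

1. Find LOGIN event for order-service: 2024-09-10 12:05:00
2. Find LOGOUT event for order-service: 2024-09-10 12:07:08
3. Calculate duration: 2024-09-10 12:07:08 - 2024-09-10 12:05:00 = 128 seconds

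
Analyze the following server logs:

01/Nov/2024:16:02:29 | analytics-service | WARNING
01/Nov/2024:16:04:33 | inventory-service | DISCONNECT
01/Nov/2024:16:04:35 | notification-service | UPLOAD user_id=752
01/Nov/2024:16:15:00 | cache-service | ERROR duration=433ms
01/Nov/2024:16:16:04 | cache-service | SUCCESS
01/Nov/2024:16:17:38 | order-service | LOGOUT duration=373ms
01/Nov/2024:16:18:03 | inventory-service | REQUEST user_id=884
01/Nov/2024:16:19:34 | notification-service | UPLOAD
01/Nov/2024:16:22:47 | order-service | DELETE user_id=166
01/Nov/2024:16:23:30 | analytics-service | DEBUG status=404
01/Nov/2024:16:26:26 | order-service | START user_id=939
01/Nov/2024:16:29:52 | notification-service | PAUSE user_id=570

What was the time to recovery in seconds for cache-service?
64

To calculate recovery time:

1. Find ERROR event for cache-service: 01/Nov/2024:16:15:00
2. Find next SUCCESS event for cache-service: 01/Nov/2024:16:16:04
3. Recovery time: 01/Nov/2024:16:16:04 - 01/Nov/2024:16:15:00 = 64 seconds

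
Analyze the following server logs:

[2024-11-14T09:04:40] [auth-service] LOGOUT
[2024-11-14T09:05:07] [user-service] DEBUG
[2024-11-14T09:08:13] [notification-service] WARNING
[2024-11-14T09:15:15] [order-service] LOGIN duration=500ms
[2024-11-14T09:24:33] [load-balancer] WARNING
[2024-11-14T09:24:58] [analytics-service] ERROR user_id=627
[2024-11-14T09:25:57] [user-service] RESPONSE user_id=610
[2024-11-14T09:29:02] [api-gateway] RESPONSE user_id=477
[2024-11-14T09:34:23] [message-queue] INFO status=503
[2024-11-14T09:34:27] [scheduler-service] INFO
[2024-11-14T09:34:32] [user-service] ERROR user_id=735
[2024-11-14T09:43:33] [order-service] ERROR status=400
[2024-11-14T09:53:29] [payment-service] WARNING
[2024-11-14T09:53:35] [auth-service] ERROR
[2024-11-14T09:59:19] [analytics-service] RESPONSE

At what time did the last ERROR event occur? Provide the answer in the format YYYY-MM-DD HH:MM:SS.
2024-11-14 09:53:35

To find the last event:

1. Filter for all ERROR events
2. Sort by timestamp
3. Select the last one
4. Timestamp: 2024-11-14 09:53:35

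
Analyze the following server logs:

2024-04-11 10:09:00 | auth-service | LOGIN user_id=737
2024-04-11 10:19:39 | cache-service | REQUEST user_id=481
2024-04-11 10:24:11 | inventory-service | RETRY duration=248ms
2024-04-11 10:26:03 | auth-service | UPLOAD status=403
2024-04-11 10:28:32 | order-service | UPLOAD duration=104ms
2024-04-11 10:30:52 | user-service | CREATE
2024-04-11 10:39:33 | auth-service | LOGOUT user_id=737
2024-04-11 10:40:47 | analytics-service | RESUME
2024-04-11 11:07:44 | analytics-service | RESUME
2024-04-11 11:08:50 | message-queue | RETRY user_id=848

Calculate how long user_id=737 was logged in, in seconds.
1833

To calculate session duration:

1. Find LOGIN event for user_id=737: 2024-04-11 10:09:00
2. Find LOGOUT event for user_id=737: 2024-04-11 10:39:33
3. Session duration: 2024-04-11 10:39:33 - 2024-04-11 10:09:00 = 1833 seconds (30 minutes)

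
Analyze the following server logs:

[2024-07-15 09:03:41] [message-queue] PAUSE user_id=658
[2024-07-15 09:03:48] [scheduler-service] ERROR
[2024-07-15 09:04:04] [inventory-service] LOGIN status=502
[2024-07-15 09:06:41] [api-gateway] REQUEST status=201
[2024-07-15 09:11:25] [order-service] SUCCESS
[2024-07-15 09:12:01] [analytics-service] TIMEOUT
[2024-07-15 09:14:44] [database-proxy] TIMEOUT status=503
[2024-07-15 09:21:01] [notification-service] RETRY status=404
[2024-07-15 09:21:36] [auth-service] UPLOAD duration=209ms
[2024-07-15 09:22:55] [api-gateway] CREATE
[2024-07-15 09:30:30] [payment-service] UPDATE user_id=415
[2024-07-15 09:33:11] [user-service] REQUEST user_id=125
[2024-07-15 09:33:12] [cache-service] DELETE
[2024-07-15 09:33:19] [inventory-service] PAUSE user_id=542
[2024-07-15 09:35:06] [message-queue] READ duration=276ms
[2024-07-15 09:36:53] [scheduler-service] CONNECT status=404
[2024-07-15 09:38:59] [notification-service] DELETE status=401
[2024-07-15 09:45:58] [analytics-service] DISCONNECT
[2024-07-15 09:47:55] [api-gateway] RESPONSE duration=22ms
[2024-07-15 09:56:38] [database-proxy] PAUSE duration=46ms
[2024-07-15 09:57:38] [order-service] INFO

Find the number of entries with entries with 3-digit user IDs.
4

To find matching entries:

1. Pattern to match: entries with 3-digit user IDs
2. Scan each log entry for the pattern
3. Count matches: 4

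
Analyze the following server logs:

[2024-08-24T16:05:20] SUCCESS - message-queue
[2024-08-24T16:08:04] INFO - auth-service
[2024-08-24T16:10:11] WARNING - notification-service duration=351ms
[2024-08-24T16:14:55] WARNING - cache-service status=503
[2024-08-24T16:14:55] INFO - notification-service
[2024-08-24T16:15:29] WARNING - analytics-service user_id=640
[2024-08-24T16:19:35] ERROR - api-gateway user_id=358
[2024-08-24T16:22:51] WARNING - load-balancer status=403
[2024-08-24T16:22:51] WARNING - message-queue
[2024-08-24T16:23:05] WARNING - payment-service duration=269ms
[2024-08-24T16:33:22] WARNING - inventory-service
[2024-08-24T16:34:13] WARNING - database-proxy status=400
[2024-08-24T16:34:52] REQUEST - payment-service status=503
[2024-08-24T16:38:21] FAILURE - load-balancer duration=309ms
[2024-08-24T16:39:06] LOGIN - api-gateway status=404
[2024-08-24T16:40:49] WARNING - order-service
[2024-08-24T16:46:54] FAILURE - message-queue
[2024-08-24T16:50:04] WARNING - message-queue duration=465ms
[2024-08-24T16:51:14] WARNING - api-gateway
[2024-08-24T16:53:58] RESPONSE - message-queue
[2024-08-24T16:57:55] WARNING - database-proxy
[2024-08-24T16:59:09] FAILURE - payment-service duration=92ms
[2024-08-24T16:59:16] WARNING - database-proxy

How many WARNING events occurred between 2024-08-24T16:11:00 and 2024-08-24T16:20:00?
2

To count events in the time window:

1. Window boundaries: 2024-08-24T16:11:00 to 2024-08-24T16:20:00
2. Filter for WARNING events within this window
3. Count matching events: 2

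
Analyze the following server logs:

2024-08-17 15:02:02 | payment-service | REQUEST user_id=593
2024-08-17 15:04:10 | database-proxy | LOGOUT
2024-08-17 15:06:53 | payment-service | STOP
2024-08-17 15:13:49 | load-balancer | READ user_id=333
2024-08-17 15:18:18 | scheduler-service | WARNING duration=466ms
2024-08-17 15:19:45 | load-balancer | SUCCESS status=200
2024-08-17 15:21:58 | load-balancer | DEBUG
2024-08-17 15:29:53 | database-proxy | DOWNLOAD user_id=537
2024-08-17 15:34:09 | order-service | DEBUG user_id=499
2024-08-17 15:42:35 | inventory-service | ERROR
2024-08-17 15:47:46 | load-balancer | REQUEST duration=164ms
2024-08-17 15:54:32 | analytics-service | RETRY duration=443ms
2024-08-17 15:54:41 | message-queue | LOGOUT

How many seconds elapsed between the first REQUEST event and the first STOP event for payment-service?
291

To find the time between events:

1. Locate the first REQUEST event for payment-service: 2024-08-17 15:02:02
2. Locate the first STOP event for payment-service: 2024-08-17 15:06:53
3. Calculate the difference: 2024-08-17 15:06:53 - 2024-08-17 15:02:02 = 291 seconds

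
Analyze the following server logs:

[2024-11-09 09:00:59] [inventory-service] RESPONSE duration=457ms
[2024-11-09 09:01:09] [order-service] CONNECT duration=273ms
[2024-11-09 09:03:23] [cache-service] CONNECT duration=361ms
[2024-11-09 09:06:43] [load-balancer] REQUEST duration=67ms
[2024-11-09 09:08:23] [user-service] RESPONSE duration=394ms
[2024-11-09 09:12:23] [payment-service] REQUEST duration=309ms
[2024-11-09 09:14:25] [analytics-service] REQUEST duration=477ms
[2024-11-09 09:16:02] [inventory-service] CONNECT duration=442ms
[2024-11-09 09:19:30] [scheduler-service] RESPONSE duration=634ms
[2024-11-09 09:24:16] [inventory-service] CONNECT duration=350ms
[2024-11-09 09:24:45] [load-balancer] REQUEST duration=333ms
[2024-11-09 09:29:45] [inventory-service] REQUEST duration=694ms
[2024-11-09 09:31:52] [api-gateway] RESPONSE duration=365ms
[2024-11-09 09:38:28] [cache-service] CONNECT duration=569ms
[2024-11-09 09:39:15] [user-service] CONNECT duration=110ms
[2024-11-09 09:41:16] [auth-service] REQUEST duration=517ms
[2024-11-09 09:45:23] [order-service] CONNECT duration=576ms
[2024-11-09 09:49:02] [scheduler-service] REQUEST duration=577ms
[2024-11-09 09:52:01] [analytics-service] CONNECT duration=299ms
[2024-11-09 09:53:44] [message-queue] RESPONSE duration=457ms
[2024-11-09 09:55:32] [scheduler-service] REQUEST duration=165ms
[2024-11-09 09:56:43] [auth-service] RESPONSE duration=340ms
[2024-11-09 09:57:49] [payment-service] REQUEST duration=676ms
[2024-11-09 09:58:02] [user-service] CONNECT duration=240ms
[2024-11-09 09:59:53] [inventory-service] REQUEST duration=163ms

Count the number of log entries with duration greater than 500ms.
7

To count timeouts:

1. Threshold: 500ms
2. Extract duration from each log entry
3. Count entries where duration > 500
4. Timeout count: 7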